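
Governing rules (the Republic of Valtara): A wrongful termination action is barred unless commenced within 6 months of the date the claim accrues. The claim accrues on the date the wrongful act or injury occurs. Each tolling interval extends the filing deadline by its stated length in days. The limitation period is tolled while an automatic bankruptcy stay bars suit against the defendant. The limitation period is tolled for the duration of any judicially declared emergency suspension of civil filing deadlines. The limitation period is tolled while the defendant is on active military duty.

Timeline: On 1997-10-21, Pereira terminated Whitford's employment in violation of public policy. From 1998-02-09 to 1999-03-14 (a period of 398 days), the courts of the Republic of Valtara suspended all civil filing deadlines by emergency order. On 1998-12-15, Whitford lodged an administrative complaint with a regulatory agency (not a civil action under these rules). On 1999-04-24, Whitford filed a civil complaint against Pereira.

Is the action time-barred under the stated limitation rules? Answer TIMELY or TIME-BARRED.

TIMELY

The limitation period began to run on 1997-10-21.
Adding the 6 months base period to 1997-10-21 gives a deadline of 1998-04-21, before any tolling.
Because the emergency suspension of filing deadlines ran from 1998-02-09 to 1999-03-14, the deadline is extended by 398 days to 1999-05-24.
The other events in the timeline have no effect on the limitation period under the stated rules.
Filing on 1999-04-24 beat the 1999-05-24 deadline — the action is timely.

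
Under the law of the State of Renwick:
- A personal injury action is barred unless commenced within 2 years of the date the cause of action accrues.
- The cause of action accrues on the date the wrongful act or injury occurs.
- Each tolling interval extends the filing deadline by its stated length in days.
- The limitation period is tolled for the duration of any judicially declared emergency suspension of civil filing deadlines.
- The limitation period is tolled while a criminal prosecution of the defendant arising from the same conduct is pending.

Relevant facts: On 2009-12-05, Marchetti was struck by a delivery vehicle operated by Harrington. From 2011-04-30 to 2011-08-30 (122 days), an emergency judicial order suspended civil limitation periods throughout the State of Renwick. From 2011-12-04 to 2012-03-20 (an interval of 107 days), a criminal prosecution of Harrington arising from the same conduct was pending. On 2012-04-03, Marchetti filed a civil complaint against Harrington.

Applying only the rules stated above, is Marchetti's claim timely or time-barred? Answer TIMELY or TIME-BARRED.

TIMELY

The cause of action accrued on 2009-12-05, the date of the act.
2 years from 2009-12-05 is 2011-12-05.
The emergency suspension of filing deadlines from 2011-04-30 to 2011-08-30 tolled the period for 122 days, extending the deadline to 2012-04-05.
The pending criminal prosecution from 2011-12-04 to 2012-03-20 tolled the period for 107 days, extending the deadline to 2012-07-21.
Marchetti filed on 2012-04-03, before the 2012-07-21 deadline, so the action is timely.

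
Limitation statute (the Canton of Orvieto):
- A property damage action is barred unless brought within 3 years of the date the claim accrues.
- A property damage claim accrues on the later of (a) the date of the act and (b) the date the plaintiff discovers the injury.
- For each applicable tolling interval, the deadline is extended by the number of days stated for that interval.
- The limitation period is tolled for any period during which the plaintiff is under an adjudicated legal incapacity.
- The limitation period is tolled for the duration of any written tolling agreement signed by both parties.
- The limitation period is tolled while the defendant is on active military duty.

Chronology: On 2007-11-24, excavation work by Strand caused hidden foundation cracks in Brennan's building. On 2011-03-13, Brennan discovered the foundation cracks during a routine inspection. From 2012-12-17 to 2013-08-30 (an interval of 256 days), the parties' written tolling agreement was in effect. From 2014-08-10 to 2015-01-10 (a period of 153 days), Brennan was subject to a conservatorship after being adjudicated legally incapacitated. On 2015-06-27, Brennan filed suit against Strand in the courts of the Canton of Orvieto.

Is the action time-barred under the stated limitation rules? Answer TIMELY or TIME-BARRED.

The claim accrued on 2011-03-13 — the later of the 2007-11-24 act and the 2011-03-13 discovery.
Adding the 3 years base period to 2011-03-13 gives a deadline of 2014-03-13, before any tolling.
Because the written tolling agreement ran from 2012-12-17 to 2013-08-30, the deadline is extended by 256 days to 2014-11-24.
The period was tolled for 153 days by the plaintiff's legal incapacity (2014-08-10 to 2015-01-10), pushing the deadline to 2015-04-26.
Filing on 2015-06-27 missed the 2015-04-26 deadline — the action is time-barred.

TIME-BARRED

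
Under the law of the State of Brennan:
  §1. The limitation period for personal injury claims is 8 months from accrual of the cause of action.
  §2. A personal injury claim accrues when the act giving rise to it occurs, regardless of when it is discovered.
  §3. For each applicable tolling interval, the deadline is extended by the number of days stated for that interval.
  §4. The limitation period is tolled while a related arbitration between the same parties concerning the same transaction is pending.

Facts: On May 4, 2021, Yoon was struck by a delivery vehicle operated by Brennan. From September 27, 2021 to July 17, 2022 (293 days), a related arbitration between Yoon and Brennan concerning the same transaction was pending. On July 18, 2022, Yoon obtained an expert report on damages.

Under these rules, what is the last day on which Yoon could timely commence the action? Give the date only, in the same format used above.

The claim accrued on May 4, 2021, when the wrongful act occurred.
The untolled deadline — 8 months after May 4, 2021 — is January 4, 2022.
The period was tolled for 293 days by the pending related arbitration (September 27, 2021 to July 17, 2022), pushing the deadline to October 24, 2022.
None of the other events listed affects the running of the period under the stated rules.

October 24, 2022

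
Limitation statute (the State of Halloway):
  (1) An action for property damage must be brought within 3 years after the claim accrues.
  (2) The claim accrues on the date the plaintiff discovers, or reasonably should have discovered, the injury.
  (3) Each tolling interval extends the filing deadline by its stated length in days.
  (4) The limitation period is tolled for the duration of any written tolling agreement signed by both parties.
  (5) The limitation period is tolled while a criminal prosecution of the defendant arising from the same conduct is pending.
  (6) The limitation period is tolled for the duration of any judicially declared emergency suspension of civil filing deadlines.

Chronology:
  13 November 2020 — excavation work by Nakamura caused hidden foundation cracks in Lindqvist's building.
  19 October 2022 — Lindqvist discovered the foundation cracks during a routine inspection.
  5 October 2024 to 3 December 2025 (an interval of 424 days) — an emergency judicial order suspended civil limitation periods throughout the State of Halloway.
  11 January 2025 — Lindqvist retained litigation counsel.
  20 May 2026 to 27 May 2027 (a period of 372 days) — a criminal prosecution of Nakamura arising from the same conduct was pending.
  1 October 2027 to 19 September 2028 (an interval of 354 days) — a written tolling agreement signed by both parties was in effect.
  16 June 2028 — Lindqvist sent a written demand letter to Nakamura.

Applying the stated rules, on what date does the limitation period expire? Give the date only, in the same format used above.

Accrual is tied to discovery, so the period began on 19 October 2022 rather than on 13 November 2020 when the act occurred.
The untolled deadline — 3 years after 19 October 2022 — is 19 October 2025.
The emergency suspension of filing deadlines from 5 October 2024 to 3 December 2025 tolled the period for 424 days, extending the deadline to 17 December 2026.
The period was tolled for 372 days by the pending criminal prosecution (20 May 2026 to 27 May 2027), pushing the deadline to 24 December 2027.
The period was tolled for 354 days by the written tolling agreement (1 October 2027 to 19 September 2028), pushing the deadline to 12 December 2028.
None of the other events listed affects the running of the period under the stated rules.

12 December 2028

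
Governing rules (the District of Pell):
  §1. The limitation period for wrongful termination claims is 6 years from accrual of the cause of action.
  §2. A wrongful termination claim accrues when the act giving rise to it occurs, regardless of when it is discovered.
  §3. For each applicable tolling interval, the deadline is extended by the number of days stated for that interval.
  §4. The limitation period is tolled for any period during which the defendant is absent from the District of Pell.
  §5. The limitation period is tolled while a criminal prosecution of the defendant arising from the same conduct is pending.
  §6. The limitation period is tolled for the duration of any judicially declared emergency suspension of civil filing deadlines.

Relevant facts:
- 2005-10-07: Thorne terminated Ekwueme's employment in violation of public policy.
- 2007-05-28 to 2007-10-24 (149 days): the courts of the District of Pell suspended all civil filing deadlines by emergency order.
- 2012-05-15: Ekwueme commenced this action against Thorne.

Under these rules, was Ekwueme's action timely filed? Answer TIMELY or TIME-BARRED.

The claim accrued on 2005-10-07, when the wrongful act occurred.
Adding the 6 years base period to 2005-10-07 gives a deadline of 2011-10-07, before any tolling.
The period was tolled for 149 days by the emergency suspension of filing deadlines (2007-05-28 to 2007-10-24), pushing the deadline to 2012-03-04.
Ekwueme filed on 2012-05-15, after the 2012-03-04 deadline, so the action is time-barred.

TIME-BARRED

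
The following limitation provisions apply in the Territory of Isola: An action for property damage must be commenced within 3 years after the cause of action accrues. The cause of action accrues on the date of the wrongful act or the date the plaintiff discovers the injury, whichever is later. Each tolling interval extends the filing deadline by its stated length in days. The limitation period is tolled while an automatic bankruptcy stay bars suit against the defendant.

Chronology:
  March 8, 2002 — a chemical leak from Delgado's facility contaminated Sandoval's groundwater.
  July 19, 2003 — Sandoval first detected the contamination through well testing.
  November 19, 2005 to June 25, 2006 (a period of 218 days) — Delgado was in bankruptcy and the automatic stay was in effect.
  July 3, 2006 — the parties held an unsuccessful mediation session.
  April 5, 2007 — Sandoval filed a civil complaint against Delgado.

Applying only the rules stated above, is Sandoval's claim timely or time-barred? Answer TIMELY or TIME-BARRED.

TIME-BARRED

Because discovery on July 19, 2003 post-dates the March 8, 2002 act, accrual under the later-of rule falls on July 19, 2003.
Adding the 3 years base period to July 19, 2003 gives a deadline of July 19, 2006, before any tolling.
Because the automatic bankruptcy stay ran from November 19, 2005 to June 25, 2006, the deadline is extended by 218 days to February 22, 2007.
None of the other events listed affects the running of the period under the stated rules.
Sandoval filed on April 5, 2007, after the February 22, 2007 deadline, so the action is time-barred.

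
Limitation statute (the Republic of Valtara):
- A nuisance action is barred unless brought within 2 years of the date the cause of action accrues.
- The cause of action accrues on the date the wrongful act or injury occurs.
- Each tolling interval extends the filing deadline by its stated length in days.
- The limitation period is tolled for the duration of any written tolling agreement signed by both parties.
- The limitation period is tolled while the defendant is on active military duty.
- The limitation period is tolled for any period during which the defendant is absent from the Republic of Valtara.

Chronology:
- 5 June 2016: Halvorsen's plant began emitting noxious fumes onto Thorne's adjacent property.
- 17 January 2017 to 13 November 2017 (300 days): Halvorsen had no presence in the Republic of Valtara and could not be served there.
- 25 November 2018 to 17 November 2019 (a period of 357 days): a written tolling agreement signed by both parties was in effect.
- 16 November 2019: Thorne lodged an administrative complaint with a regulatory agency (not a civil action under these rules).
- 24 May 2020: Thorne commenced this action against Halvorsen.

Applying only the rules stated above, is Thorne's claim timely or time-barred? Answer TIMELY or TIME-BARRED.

TIME-BARRED

The cause of action accrued on 5 June 2016, the date of the act.
Adding the 2 years base period to 5 June 2016 gives a deadline of 5 June 2018, before any tolling.
The period was tolled for 300 days by the defendant's absence from the jurisdiction (17 January 2017 to 13 November 2017), pushing the deadline to 1 April 2019.
The period was tolled for 357 days by the written tolling agreement (25 November 2018 to 17 November 2019), pushing the deadline to 23 March 2020.
The other events in the timeline have no effect on the limitation period under the stated rules.
Filing on 24 May 2020 missed the 23 March 2020 deadline — the action is time-barred.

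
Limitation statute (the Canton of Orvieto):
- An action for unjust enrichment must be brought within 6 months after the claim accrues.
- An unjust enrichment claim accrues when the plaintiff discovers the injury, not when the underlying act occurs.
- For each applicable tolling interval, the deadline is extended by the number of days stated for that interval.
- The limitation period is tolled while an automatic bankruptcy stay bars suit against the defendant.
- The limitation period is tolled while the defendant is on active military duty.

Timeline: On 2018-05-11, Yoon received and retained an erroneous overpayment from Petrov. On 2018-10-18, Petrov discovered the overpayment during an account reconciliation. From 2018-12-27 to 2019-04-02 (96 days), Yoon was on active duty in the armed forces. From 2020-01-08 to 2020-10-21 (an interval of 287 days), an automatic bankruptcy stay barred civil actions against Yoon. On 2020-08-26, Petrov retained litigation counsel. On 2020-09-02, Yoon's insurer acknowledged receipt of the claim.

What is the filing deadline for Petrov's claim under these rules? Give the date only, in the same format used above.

2019-07-23

The claim did not accrue until Petrov discovered the injury on 2018-10-18; the 2018-05-11 act date does not start the clock under the stated rule.
Adding the 6 months base period to 2018-10-18 gives a deadline of 2019-04-18, before any tolling.
The defendant's active military service from 2018-12-27 to 2019-04-02 tolled the period for 96 days, extending the deadline to 2019-07-23.
By the time the automatic bankruptcy stay began on 2020-01-08, the limitation period had already expired on 2019-07-23; that interval cannot revive it.
The other events in the timeline have no effect on the limitation period under the stated rules.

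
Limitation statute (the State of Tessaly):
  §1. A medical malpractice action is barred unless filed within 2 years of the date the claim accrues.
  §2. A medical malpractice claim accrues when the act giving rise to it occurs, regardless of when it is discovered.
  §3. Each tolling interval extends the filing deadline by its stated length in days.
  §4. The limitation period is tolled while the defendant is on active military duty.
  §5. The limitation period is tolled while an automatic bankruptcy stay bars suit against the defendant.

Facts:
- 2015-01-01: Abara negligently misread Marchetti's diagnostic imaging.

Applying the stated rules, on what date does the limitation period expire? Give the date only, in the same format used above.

The limitation period began to run on 2015-01-01.
Adding the 2 years base period to 2015-01-01 gives a deadline of 2017-01-01, before any tolling.

2017-01-01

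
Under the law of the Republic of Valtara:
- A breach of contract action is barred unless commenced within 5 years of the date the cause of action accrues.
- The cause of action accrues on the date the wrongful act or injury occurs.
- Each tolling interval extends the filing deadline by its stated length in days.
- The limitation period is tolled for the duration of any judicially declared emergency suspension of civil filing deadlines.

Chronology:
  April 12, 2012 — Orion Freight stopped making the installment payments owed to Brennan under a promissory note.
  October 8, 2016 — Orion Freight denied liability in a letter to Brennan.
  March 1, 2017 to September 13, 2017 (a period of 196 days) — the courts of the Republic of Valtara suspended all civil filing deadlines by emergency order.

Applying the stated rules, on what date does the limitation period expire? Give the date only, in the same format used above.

October 25, 2017

The cause of action accrued on April 12, 2012, the date of the act.
5 years from April 12, 2012 is April 12, 2017.
The period was tolled for 196 days by the emergency suspension of filing deadlines (March 1, 2017 to September 13, 2017), pushing the deadline to October 25, 2017.
Nothing else in the chronology tolls or restarts the period.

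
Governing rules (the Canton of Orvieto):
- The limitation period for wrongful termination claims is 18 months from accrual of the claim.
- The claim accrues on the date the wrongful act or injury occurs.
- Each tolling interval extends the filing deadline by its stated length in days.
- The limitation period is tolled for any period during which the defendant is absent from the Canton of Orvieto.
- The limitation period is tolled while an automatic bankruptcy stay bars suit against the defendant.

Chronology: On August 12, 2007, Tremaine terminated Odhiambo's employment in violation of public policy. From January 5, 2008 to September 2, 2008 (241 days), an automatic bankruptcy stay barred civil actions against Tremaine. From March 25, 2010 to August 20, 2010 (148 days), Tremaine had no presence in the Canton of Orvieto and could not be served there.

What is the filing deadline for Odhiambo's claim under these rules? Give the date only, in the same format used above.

October 11, 2009

The claim accrued on August 12, 2007, when the wrongful act occurred.
Adding the 18 months base period to August 12, 2007 gives a deadline of February 12, 2009, before any tolling.
The automatic bankruptcy stay from January 5, 2008 to September 2, 2008 tolled the period for 241 days, extending the deadline to October 11, 2009.
The defendant's absence from the jurisdiction from March 25, 2010 to August 20, 2010 began after the period had already run on October 11, 2009, so it has no tolling effect.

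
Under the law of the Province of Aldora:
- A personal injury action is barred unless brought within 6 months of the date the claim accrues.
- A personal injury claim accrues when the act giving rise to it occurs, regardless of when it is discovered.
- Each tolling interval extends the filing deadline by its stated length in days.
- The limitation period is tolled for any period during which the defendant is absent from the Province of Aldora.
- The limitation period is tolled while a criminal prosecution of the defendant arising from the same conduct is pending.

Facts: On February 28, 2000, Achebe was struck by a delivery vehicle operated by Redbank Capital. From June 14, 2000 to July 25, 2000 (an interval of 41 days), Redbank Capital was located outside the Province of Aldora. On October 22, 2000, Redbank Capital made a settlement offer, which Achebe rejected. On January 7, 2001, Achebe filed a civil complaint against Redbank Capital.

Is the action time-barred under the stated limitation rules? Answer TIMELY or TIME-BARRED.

The claim accrued on February 28, 2000, when the wrongful act occurred.
Adding the 6 months base period to February 28, 2000 gives a deadline of August 28, 2000, before any tolling.
The period was tolled for 41 days by the defendant's absence from the jurisdiction (June 14, 2000 to July 25, 2000), pushing the deadline to October 8, 2000.
Nothing else in the chronology tolls or restarts the period.
Filing on January 7, 2001 missed the October 8, 2000 deadline — the action is time-barred.

TIME-BARRED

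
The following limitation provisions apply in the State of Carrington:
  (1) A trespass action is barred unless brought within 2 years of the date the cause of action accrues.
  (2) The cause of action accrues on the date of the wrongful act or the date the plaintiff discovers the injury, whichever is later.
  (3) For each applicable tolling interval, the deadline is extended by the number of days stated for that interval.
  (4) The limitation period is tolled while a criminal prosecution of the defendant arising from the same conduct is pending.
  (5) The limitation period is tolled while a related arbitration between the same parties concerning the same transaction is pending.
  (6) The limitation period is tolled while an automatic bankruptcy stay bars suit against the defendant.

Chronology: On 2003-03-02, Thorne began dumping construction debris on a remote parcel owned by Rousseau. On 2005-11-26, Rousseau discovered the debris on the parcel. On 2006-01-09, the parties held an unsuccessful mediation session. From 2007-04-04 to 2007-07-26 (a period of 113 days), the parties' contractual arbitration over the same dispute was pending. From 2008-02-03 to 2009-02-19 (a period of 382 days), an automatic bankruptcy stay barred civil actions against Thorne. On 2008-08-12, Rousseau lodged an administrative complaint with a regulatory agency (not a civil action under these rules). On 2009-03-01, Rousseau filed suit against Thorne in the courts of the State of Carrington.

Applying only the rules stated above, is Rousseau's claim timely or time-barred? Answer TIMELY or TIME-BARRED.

TIMELY

Because discovery on 2005-11-26 post-dates the 2003-03-02 act, accrual under the later-of rule falls on 2005-11-26.
2 years from 2005-11-26 is 2007-11-26.
The pending related arbitration from 2007-04-04 to 2007-07-26 tolled the period for 113 days, extending the deadline to 2008-03-18.
Because the automatic bankruptcy stay ran from 2008-02-03 to 2009-02-19, the deadline is extended by 382 days to 2009-04-04.
None of the other events listed affects the running of the period under the stated rules.
The 2009-03-01 filing precedes the 2009-04-04 deadline; the claim is timely.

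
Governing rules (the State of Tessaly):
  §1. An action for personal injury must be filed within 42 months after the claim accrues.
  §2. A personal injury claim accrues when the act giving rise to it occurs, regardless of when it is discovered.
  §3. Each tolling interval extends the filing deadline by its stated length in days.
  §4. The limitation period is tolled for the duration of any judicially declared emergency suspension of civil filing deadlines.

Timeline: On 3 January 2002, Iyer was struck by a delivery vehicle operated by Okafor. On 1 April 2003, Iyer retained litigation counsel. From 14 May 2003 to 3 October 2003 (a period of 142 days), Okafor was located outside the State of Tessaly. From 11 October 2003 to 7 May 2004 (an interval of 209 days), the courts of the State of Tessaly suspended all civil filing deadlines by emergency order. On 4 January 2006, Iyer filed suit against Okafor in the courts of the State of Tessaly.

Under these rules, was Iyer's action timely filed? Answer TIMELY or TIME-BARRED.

TIMELY

The claim accrued on 3 January 2002, when the wrongful act occurred.
Adding the 42 months base period to 3 January 2002 gives a deadline of 3 July 2005, before any tolling.
The period was tolled for 209 days by the emergency suspension of filing deadlines (11 October 2003 to 7 May 2004), pushing the deadline to 28 January 2006.
The defendant's absence from the jurisdiction from 14 May 2003 to 3 October 2003 does not toll the period, because no stated rule makes the defendant's absence a tolling event.
The other events in the timeline have no effect on the limitation period under the stated rules.
Iyer filed on 4 January 2006, before the 28 January 2006 deadline, so the action is timely.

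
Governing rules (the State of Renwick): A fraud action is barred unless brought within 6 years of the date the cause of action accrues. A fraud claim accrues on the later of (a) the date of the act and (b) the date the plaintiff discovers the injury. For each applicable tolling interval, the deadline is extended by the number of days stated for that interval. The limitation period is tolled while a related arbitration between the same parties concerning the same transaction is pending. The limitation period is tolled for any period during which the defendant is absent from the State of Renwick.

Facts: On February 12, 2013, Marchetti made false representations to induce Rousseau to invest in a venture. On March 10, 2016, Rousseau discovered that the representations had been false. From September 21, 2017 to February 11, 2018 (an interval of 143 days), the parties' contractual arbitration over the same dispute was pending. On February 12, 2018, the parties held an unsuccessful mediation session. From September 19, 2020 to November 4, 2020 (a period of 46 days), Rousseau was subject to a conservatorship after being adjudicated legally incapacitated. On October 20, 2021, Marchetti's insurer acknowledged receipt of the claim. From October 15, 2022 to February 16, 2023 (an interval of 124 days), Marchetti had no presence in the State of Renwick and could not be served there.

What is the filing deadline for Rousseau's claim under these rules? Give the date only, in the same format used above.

Taking the later of the act (February 12, 2013) and discovery (March 10, 2016), the claim accrued on March 10, 2016.
6 years from March 10, 2016 is March 10, 2022.
The pending related arbitration from September 21, 2017 to February 11, 2018 tolled the period for 143 days, extending the deadline to July 31, 2022.
The defendant's absence from the jurisdiction starting October 15, 2022 came too late — the period had run on July 31, 2022 — and so does not extend the deadline.
Although the plaintiff's incapacity ran from September 19, 2020 to November 4, 2020, the stated rules do not make that a tolling event, so it is disregarded.
None of the other events listed affects the running of the period under the stated rules.

July 31, 2022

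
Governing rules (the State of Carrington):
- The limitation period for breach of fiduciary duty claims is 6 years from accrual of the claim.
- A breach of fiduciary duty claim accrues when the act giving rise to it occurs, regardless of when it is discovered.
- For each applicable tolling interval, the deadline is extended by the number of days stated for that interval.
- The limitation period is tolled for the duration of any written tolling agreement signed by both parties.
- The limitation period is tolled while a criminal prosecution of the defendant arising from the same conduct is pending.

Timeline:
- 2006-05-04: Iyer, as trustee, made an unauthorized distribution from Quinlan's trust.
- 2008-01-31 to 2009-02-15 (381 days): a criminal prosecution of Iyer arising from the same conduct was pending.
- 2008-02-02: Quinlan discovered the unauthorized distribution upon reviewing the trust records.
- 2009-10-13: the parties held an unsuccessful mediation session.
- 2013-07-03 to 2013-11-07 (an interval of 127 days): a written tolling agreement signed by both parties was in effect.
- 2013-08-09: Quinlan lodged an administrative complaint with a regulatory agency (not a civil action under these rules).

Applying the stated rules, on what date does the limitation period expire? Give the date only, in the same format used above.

2013-05-20

Because the rule ties accrual to occurrence, the claim accrued on 2006-05-04, not on the 2008-02-02 discovery date.
The untolled deadline — 6 years after 2006-05-04 — is 2012-05-04.
The pending criminal prosecution from 2008-01-31 to 2009-02-15 tolled the period for 381 days, extending the deadline to 2013-05-20.
The written tolling agreement starting 2013-07-03 came too late — the period had run on 2013-05-20 — and so does not extend the deadline.
The other events in the timeline have no effect on the limitation period under the stated rules.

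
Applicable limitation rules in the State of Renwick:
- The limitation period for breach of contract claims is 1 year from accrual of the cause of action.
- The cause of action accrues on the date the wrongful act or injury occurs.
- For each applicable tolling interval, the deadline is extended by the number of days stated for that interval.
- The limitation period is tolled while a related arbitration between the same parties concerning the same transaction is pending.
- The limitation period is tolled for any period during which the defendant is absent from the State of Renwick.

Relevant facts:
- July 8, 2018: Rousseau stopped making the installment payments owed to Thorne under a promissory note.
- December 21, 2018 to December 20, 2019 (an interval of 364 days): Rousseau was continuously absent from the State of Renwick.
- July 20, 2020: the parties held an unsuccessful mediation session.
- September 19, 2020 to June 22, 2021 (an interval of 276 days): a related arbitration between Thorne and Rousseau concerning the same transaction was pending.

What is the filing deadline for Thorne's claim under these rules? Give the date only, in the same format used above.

The claim accrued on July 8, 2018, when the wrongful act occurred.
1 year from July 8, 2018 is July 8, 2019.
Because the defendant's absence from the jurisdiction ran from December 21, 2018 to December 20, 2019, the deadline is extended by 364 days to July 6, 2020.
The pending related arbitration starting September 19, 2020 came too late — the period had run on July 6, 2020 — and so does not extend the deadline.
Nothing else in the chronology tolls or restarts the period.

July 6, 2020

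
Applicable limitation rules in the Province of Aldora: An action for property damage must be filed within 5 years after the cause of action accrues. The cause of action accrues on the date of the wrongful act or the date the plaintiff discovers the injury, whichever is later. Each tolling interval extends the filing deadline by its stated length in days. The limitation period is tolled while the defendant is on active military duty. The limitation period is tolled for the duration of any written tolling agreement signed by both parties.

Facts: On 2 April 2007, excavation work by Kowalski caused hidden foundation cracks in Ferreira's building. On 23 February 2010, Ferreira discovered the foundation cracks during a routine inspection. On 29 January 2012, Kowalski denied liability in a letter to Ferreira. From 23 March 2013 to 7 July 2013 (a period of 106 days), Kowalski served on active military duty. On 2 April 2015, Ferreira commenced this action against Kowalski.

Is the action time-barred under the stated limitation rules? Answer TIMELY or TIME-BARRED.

TIMELY

Because discovery on 23 February 2010 post-dates the 2 April 2007 act, accrual under the later-of rule falls on 23 February 2010.
The untolled deadline — 5 years after 23 February 2010 — is 23 February 2015.
Because the defendant's active military service ran from 23 March 2013 to 7 July 2013, the deadline is extended by 106 days to 9 June 2015.
Nothing else in the chronology tolls or restarts the period.
The 2 April 2015 filing precedes the 9 June 2015 deadline; the claim is timely.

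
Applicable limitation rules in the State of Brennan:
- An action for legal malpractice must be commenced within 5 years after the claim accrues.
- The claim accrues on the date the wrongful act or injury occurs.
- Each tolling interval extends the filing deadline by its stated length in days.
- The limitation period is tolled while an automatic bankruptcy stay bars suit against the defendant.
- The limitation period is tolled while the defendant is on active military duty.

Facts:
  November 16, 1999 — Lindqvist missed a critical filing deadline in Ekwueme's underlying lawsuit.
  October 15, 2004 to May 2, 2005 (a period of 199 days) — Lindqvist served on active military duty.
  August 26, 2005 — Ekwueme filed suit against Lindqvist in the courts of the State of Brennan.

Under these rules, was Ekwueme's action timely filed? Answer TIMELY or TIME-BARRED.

TIME-BARRED

The claim accrued on November 16, 1999, the date of the act.
Adding the 5 years base period to November 16, 1999 gives a deadline of November 16, 2004, before any tolling.
Because the defendant's active military service ran from October 15, 2004 to May 2, 2005, the deadline is extended by 199 days to June 3, 2005.
Ekwueme filed on August 26, 2005, after the June 3, 2005 deadline, so the action is time-barred.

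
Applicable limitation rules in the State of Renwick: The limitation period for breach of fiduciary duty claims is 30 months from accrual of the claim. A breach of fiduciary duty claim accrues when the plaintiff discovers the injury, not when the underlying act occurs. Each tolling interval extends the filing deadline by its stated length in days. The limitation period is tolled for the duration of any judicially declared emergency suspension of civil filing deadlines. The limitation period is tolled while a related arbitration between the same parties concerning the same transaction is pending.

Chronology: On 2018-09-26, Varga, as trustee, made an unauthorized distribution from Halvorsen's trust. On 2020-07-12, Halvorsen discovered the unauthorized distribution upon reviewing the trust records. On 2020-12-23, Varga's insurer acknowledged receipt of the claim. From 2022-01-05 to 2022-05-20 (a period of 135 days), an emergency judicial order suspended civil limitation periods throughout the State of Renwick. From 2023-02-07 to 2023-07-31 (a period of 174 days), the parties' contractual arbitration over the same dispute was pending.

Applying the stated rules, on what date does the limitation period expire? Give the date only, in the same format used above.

The claim did not accrue until Halvorsen discovered the injury on 2020-07-12; the 2018-09-26 act date does not start the clock under the stated rule.
30 months from 2020-07-12 is 2023-01-12.
The period was tolled for 135 days by the emergency suspension of filing deadlines (2022-01-05 to 2022-05-20), pushing the deadline to 2023-05-27.
The period was tolled for 174 days by the pending related arbitration (2023-02-07 to 2023-07-31), pushing the deadline to 2023-11-17.
Nothing else in the chronology tolls or restarts the period.

2023-11-17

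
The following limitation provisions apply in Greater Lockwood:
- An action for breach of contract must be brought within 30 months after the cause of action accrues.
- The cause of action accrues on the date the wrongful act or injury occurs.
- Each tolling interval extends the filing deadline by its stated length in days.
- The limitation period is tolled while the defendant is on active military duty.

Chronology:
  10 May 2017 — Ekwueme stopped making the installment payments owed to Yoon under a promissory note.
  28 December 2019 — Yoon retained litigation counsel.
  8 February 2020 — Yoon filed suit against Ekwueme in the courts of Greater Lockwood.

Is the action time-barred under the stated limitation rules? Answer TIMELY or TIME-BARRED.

TIME-BARRED

The claim accrued on 10 May 2017, when the wrongful act occurred.
30 months from 10 May 2017 is 10 November 2019.
The other events in the timeline have no effect on the limitation period under the stated rules.
Yoon filed on 8 February 2020, after the 10 November 2019 deadline, so the action is time-barred.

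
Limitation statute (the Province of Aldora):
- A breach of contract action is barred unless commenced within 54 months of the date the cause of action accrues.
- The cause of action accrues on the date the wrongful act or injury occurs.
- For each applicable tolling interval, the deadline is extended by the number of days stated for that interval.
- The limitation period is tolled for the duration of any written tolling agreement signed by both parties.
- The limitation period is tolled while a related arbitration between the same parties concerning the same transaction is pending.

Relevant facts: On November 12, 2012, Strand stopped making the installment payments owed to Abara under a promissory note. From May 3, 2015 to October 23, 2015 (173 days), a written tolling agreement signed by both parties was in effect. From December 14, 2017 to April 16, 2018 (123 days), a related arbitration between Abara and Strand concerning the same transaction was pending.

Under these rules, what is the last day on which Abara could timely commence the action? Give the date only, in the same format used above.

November 1, 2017

The claim accrued on November 12, 2012, when the wrongful act occurred.
Adding the 54 months base period to November 12, 2012 gives a deadline of May 12, 2017, before any tolling.
The written tolling agreement from May 3, 2015 to October 23, 2015 tolled the period for 173 days, extending the deadline to November 1, 2017.
By the time the pending related arbitration began on December 14, 2017, the limitation period had already expired on November 1, 2017; that interval cannot revive it.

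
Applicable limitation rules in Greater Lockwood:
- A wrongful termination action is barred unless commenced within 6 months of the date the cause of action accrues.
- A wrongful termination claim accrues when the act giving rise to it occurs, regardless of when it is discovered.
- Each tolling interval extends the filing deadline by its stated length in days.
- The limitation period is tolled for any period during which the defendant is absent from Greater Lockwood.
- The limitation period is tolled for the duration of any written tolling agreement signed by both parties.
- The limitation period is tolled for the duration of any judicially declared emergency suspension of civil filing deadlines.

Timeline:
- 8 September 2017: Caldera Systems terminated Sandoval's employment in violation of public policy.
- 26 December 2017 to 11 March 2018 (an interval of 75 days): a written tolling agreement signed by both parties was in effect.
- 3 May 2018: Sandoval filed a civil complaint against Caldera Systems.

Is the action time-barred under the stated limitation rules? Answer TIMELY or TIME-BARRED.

TIMELY

The limitation period began to run on 8 September 2017.
Adding the 6 months base period to 8 September 2017 gives a deadline of 8 March 2018, before any tolling.
The written tolling agreement from 26 December 2017 to 11 March 2018 tolled the period for 75 days, extending the deadline to 22 May 2018.
Sandoval filed on 3 May 2018, before the 22 May 2018 deadline, so the action is timely.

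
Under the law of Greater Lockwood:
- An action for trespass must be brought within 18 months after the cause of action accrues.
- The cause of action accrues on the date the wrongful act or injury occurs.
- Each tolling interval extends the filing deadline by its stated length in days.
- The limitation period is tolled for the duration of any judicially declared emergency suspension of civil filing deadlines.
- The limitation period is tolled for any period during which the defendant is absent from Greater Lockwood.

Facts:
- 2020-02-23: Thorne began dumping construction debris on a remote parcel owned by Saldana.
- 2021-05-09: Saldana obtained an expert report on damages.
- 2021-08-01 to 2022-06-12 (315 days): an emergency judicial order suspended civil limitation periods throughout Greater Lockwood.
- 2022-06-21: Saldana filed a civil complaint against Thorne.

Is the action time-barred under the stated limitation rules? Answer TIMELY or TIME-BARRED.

TIMELY

The limitation period began to run on 2020-02-23.
The untolled deadline — 18 months after 2020-02-23 — is 2021-08-23.
The emergency suspension of filing deadlines from 2021-08-01 to 2022-06-12 tolled the period for 315 days, extending the deadline to 2022-07-04.
The other events in the timeline have no effect on the limitation period under the stated rules.
Saldana filed on 2022-06-21, before the 2022-07-04 deadline, so the action is timely.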